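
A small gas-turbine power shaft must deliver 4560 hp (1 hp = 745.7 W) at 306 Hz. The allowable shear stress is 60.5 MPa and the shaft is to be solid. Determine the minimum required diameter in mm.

53.0 mm

ω = 2π·306 = 1923 rad/s, so T = P/ω = 4560×745.7 / 1923 = 1769 N·m.
For a solid shaft τ_max = 16T/(πd³), so d = (16T/(π τ_allow))^(1/3) = (16·1769/(π·6.05×10^7))^(1/3) = 0.05300 m.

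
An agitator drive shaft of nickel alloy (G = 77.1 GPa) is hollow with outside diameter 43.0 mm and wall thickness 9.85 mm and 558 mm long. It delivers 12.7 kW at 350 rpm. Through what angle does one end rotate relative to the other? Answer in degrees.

0.468°

ω = 2π·350/60 = 36.65 rad/s, so T = P/ω = 12.7×10³ / 36.65 = 346.5 N·m.
J = π(d_o⁴ − d_i⁴)/32 = π(0.0430⁴ − 0.0233⁴)/32 = 3.067×10^-7 m⁴.
θ = T·L/(G·J) = 346.5 × 0.558 / (77.1×10⁹ × 3.067×10^-7) = 8.176×10^-3 rad.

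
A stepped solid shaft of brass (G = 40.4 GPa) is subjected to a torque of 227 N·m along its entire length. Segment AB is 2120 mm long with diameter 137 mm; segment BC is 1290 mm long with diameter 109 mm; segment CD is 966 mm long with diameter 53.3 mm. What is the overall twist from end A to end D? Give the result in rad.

J_AB = π(0.137)⁴/32 = 3.46×10^-5 m⁴; J_BC = π(0.109)⁴/32 = 1.39×10^-5 m⁴; J_CD = π(0.0533)⁴/32 = 7.92×10^-7 m⁴.
θ = (T/G)·Σ L_i/J_i = (227.0/40.4×10⁹)·(2.12/3.46×10^-5 + 1.29/1.39×10^-5 + 0.966/7.92×10^-7) = 7.718×10^-3 rad.

0.00772 rad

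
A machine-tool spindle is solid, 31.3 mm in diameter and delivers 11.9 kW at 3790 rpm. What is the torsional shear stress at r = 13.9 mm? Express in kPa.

ω = 2π·3790/60 = 396.9 rad/s, so T = P/ω = 11.9×10³ / 396.9 = 29.98 N·m.
J = πd⁴/32 = π(0.0313)⁴/32 = 9.423×10^-8 m⁴.
Shear stress varies linearly with radius: τ = T·r/J = 29.98 × 0.0139 / 9.423×10^-8 = 4.423×10^6 Pa.

4420 kPa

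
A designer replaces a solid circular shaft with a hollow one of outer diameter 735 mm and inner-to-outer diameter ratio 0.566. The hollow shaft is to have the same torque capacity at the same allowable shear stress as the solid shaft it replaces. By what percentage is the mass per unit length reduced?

Equal τ_max and T ⇒ the solid shaft needs d_s³ = d_o³(1−k⁴), so d_s = 735·(1−0.566⁴)^(1/3) = 708.9 mm.
Area ratio A_h/A_s = d_o²(1−k²)/d_s² = (1−k²)/(1−k⁴)^(2/3) = 0.7305.
Mass saving = 1 − 0.7305 = 26.9 %.

26.9 %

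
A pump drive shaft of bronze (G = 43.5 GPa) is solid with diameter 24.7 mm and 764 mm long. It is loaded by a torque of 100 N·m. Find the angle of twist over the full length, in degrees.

J = πd⁴/32 = π(0.0247)⁴/32 = 3.654×10^-8 m⁴.
θ = T·L/(G·J) = 100.0 × 0.764 / (43.5×10⁹ × 3.654×10^-8) = 0.04806 rad.

2.75°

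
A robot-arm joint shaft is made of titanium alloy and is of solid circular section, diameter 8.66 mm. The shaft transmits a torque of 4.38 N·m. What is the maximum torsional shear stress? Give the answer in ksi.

J = πd⁴/32 = π(0.00866)⁴/32 = 5.522×10^-10 m⁴.
τ_max = T·r/J = 4.380 × 0.00433 / 5.522×10^-10 = 3.435×10^7 Pa.

4.98 ksi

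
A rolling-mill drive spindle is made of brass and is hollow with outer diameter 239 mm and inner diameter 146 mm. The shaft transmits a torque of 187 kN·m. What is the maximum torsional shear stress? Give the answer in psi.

J = π(d_o⁴ − d_i⁴)/32 = π(0.239⁴ − 0.146⁴)/32 = 2.757×10^-4 m⁴.
τ_max = T·r/J = 187000 × 0.119 / 2.757×10^-4 = 8.105×10^7 Pa.

11800 psi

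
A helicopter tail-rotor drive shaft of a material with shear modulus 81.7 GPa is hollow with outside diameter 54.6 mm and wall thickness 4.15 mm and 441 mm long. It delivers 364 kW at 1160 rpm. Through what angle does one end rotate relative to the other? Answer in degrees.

2.20°

ω = 2π·1160/60 = 121.5 rad/s, so T = P/ω = 364×10³ / 121.5 = 2997 N·m.
J = π(d_o⁴ − d_i⁴)/32 = π(0.0546⁴ − 0.0463⁴)/32 = 4.214×10^-7 m⁴.
θ = T·L/(G·J) = 2997 × 0.441 / (81.7×10⁹ × 4.214×10^-7) = 0.03839 rad.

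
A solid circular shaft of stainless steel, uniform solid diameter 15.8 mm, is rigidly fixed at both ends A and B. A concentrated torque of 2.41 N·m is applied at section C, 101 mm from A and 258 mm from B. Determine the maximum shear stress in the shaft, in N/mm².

2.24 N/mm²

With uniform GJ and both ends fixed, compatibility θ_AC = θ_CB gives T_A·a = T_B·b, together with T_A + T_B = T₀.
T_A = T₀·b/(a+b) = 2.410·258/359.0 = 1.732 N·m; T_B = 0.6780 N·m.
τ in each portion: τ_AC = 2.24×10^6 Pa, τ_CB = 8.75×10^5 Pa; maximum is in AC.
τ_max = T_AC·r/J = 1.732·0.00790/6.12×10^-9 = 2.236×10^6 Pa.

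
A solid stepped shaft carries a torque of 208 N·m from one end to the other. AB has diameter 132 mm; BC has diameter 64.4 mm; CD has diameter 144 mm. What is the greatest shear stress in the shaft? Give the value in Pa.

Under the same torque, τ_max = 16T/(πd³) is largest where d is smallest — segment BC (d = 64.4 mm).
τ_max = 16·208.0/(π·(0.0644)³) = 3.966×10^6 Pa.

3.97e6 Pa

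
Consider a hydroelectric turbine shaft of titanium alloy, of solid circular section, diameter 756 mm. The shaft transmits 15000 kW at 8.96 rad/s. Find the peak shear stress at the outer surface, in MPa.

19.7 MPa

ω = 8.96 rad/s, so T = P/ω = 15000×10³ / 8.960 = 1.674e6 N·m.
J = πd⁴/32 = π(0.756)⁴/32 = 0.03207 m⁴.
τ_max = T·r/J = 1.674e6 × 0.378 / 0.03207 = 1.973×10^7 Pa.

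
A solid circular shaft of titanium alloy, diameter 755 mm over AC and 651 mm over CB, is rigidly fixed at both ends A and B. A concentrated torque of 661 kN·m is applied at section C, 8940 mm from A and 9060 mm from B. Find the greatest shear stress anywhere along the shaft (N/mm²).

5.06 N/mm²

Compatibility: T_A·a/J_AC = T_B·b/J_CB with T_A + T_B = T₀.
J_AC = 0.0319 m⁴, J_CB = 0.0176 m⁴, so T_A = T₀·(J_AC/a)/((J_AC/a)+(J_CB/b)) = 427700 N·m, T_B = 233300 N·m.
τ in each portion: τ_AC = 5.06×10^6 Pa, τ_CB = 4.31×10^6 Pa; maximum is in AC.
τ_max = T_AC·r/J = 427700·0.378/0.0319 = 5.061×10^6 Pa.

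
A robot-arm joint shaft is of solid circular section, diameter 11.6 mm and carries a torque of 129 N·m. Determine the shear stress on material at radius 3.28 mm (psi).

J = πd⁴/32 = π(0.0116)⁴/32 = 1.778×10^-9 m⁴.
Shear stress varies linearly with radius: τ = T·r/J = 129.0 × 0.00328 / 1.778×10^-9 = 2.380×10^8 Pa.

34500 psi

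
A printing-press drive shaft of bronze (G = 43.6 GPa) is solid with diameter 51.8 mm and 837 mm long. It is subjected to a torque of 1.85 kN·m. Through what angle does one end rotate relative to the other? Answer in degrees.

2.88°

J = πd⁴/32 = π(0.0518)⁴/32 = 7.068×10^-7 m⁴.
θ = T·L/(G·J) = 1850 × 0.837 / (43.6×10⁹ × 7.068×10^-7) = 0.05024 rad.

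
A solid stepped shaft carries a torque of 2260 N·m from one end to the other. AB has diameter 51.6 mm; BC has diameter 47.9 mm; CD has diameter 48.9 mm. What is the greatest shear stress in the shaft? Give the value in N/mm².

Under the same torque, τ_max = 16T/(πd³) is largest where d is smallest — segment BC (d = 47.9 mm).
τ_max = 16·2260/(π·(0.0479)³) = 1.047×10^8 Pa.

105 N/mm²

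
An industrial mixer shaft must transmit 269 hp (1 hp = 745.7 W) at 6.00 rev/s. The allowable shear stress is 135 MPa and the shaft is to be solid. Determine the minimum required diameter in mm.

ω = 2π·6.00 = 37.70 rad/s, so T = P/ω = 269×745.7 / 37.70 = 5321 N·m.
For a solid shaft τ_max = 16T/(πd³), so d = (16T/(π τ_allow))^(1/3) = (16·5321/(π·1.35×10^8))^(1/3) = 0.05855 m.

58.6 mm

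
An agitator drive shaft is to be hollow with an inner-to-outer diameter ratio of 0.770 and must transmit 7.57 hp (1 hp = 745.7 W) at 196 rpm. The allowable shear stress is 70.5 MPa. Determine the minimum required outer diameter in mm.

ω = 2π·196/60 = 20.53 rad/s, so T = P/ω = 7.57×745.7 / 20.53 = 275.0 N·m.
For a hollow shaft with d_i/d_o = 0.770: τ_max = 16T/(π d_o³ (1−k⁴)), so d_o = [16T/(π τ_allow (1−k⁴))]^(1/3) = [16·275.0/(π·7.05×10^7·0.6485)]^(1/3) = 0.03129 m.

31.3 mm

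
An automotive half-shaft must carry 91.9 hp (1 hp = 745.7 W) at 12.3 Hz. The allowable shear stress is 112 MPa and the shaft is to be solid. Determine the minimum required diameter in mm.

ω = 2π·12.3 = 77.28 rad/s, so T = P/ω = 91.9×745.7 / 77.28 = 886.7 N·m.
For a solid shaft τ_max = 16T/(πd³), so d = (16T/(π τ_allow))^(1/3) = (16·886.7/(π·1.12×10^8))^(1/3) = 0.03429 m.

34.3 mm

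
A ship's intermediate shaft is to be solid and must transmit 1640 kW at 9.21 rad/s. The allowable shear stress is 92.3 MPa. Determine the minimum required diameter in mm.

ω = 9.21 rad/s, so T = P/ω = 1640×10³ / 9.210 = 178100 N·m.
For a solid shaft τ_max = 16T/(πd³), so d = (16T/(π τ_allow))^(1/3) = (16·178100/(π·9.23×10^7))^(1/3) = 0.2142 m.

214 mm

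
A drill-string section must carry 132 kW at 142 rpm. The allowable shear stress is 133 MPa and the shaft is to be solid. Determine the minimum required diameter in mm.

ω = 2π·142/60 = 14.87 rad/s, so T = P/ω = 132×10³ / 14.87 = 8877 N·m.
For a solid shaft τ_max = 16T/(πd³), so d = (16T/(π τ_allow))^(1/3) = (16·8877/(π·1.33×10^8))^(1/3) = 0.06979 m.

69.8 mm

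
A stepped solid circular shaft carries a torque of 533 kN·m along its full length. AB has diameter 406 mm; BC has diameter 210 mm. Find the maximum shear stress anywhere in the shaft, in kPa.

Under the same torque, τ_max = 16T/(πd³) is largest where d is smallest — segment BC (d = 210 mm).
τ_max = 16·533000/(π·(0.210)³) = 2.931×10^8 Pa.

293000 kPa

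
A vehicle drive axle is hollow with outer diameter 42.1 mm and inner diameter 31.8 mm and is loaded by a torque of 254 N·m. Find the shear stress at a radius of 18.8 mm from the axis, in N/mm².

J = π(d_o⁴ − d_i⁴)/32 = π(0.0421⁴ − 0.0318⁴)/32 = 2.080×10^-7 m⁴.
Shear stress varies linearly with radius: τ = T·r/J = 254.0 × 0.0188 / 2.080×10^-7 = 2.296×10^7 Pa.

23.0 N/mm²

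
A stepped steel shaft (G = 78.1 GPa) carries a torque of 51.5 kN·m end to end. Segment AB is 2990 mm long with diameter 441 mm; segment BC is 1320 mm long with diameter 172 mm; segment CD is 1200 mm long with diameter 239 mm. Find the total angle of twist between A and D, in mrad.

J_AB = π(0.441)⁴/32 = 3.71×10^-3 m⁴; J_BC = π(0.172)⁴/32 = 8.59×10^-5 m⁴; J_CD = π(0.239)⁴/32 = 3.20×10^-4 m⁴.
θ = (T/G)·Σ L_i/J_i = (51500/78.1×10⁹)·(2.99/3.71×10^-3 + 1.32/8.59×10^-5 + 1.20/3.20×10^-4) = 0.01313 rad.

13.1 mrad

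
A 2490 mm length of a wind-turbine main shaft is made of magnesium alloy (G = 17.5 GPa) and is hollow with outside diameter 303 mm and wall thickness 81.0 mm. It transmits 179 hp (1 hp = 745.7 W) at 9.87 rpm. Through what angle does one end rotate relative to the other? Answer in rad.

0.0233 rad

ω = 2π·9.87/60 = 1.034 rad/s, so T = P/ω = 179×745.7 / 1.034 = 129100 N·m.
J = π(d_o⁴ − d_i⁴)/32 = π(0.303⁴ − 0.141⁴)/32 = 7.887×10^-4 m⁴.
θ = T·L/(G·J) = 129100 × 2.49 / (17.5×10⁹ × 7.887×10^-4) = 0.02330 rad.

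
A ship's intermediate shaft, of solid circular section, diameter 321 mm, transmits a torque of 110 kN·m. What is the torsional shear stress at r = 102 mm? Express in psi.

1560 psi

J = πd⁴/32 = π(0.321)⁴/32 = 1.042×10^-3 m⁴.
Shear stress varies linearly with radius: τ = T·r/J = 110000 × 0.102 / 1.042×10^-3 = 1.076×10^7 Pa.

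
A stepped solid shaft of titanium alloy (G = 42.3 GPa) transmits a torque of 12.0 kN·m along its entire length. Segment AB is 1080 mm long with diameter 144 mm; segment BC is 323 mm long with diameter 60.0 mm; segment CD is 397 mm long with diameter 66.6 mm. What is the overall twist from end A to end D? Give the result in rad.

0.138 rad

J_AB = π(0.144)⁴/32 = 4.22×10^-5 m⁴; J_BC = π(0.0600)⁴/32 = 1.27×10^-6 m⁴; J_CD = π(0.0666)⁴/32 = 1.93×10^-6 m⁴.
θ = (T/G)·Σ L_i/J_i = (12000/42.3×10⁹)·(1.08/4.22×10^-5 + 0.323/1.27×10^-6 + 0.397/1.93×10^-6) = 0.1376 rad.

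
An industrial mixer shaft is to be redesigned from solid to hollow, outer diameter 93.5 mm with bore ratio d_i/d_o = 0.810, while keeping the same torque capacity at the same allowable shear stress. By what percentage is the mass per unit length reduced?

49.9 %

Equal τ_max and T ⇒ the solid shaft needs d_s³ = d_o³(1−k⁴), so d_s = 93.5·(1−0.810⁴)^(1/3) = 77.50 mm.
Area ratio A_h/A_s = d_o²(1−k²)/d_s² = (1−k²)/(1−k⁴)^(2/3) = 0.5005.
Mass saving = 1 − 0.5005 = 49.9 %.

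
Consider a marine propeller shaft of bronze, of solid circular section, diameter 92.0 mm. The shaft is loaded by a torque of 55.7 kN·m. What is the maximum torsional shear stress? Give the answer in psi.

J = πd⁴/32 = π(0.0920)⁴/32 = 7.033×10^-6 m⁴.
τ_max = T·r/J = 55700 × 0.0460 / 7.033×10^-6 = 3.643×10^8 Pa.

52800 psi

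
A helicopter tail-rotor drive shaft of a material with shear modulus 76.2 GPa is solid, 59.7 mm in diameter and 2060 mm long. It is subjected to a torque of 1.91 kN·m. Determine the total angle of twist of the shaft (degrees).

2.37°

J = πd⁴/32 = π(0.0597)⁴/32 = 1.247×10^-6 m⁴.
θ = T·L/(G·J) = 1910 × 2.06 / (76.2×10⁹ × 1.247×10^-6) = 0.04140 rad.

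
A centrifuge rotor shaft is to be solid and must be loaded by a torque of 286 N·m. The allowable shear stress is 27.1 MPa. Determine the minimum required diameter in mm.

37.7 mm

For a solid shaft τ_max = 16T/(πd³), so d = (16T/(π τ_allow))^(1/3) = (16·286.0/(π·2.71×10^7))^(1/3) = 0.03774 m.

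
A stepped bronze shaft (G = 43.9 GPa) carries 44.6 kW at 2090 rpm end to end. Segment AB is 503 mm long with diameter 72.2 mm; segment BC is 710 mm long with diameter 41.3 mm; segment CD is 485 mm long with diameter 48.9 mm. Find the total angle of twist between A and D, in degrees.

0.941°

ω = 2π·2090/60 = 218.9 rad/s, so T = P/ω = 44.6×10³ / 218.9 = 203.8 N·m.
J_AB = π(0.0722)⁴/32 = 2.67×10^-6 m⁴; J_BC = π(0.0413)⁴/32 = 2.86×10^-7 m⁴; J_CD = π(0.0489)⁴/32 = 5.61×10^-7 m⁴.
θ = (T/G)·Σ L_i/J_i = (203.8/43.9×10⁹)·(0.503/2.67×10^-6 + 0.710/2.86×10^-7 + 0.485/5.61×10^-7) = 0.01642 rad.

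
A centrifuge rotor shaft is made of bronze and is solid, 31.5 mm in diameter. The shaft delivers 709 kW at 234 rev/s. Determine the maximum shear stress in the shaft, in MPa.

78.6 MPa

ω = 2π·234 = 1470 rad/s, so T = P/ω = 709×10³ / 1470 = 482.2 N·m.
J = πd⁴/32 = π(0.0315)⁴/32 = 9.666×10^-8 m⁴.
τ_max = T·r/J = 482.2 × 0.0158 / 9.666×10^-8 = 7.858×10^7 Pa.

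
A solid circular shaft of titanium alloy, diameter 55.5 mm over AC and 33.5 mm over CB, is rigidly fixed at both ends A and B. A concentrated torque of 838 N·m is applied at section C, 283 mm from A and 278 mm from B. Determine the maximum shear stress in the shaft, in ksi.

3.19 ksi

Compatibility: T_A·a/J_AC = T_B·b/J_CB with T_A + T_B = T₀.
J_AC = 9.31×10^-7 m⁴, J_CB = 1.24×10^-7 m⁴, so T_A = T₀·(J_AC/a)/((J_AC/a)+(J_CB/b)) = 738.2 N·m, T_B = 99.76 N·m.
τ in each portion: τ_AC = 2.20×10^7 Pa, τ_CB = 1.35×10^7 Pa; maximum is in AC.
τ_max = T_AC·r/J = 738.2·0.0278/9.31×10^-7 = 2.199×10^7 Pa.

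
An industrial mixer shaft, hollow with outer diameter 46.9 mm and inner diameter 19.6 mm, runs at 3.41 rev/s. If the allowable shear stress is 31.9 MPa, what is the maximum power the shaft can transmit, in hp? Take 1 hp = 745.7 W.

J = π(d_o⁴ − d_i⁴)/32 = π(0.0469⁴ − 0.0196⁴)/32 = 4.605×10^-7 m⁴.
T_max = τ_allow·J/r = 3.19×10^7 × 4.605×10^-7 / 0.0234 = 626.4 N·m.
ω = 2π·3.41 = 21.43 rad/s, so P_max = T_max·ω = 1.342×10^4 W.

18.0 hp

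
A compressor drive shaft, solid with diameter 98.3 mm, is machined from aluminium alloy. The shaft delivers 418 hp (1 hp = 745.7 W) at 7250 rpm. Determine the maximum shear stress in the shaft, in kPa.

2200 kPa

ω = 2π·7250/60 = 759.2 rad/s, so T = P/ω = 418×745.7 / 759.2 = 410.6 N·m.
J = πd⁴/32 = π(0.0983)⁴/32 = 9.167×10^-6 m⁴.
τ_max = T·r/J = 410.6 × 0.0491 / 9.167×10^-6 = 2.201×10^6 Pa.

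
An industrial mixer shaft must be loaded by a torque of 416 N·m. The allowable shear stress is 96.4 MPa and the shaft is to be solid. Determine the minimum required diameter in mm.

28.0 mm

For a solid shaft τ_max = 16T/(πd³), so d = (16T/(π τ_allow))^(1/3) = (16·416.0/(π·9.64×10^7))^(1/3) = 0.02801 m.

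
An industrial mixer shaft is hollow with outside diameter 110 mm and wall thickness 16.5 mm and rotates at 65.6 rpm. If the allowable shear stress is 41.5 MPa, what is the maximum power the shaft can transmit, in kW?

56.6 kW

J = π(d_o⁴ − d_i⁴)/32 = π(0.110⁴ − 0.0770⁴)/32 = 1.092×10^-5 m⁴.
T_max = τ_allow·J/r = 4.15×10^7 × 1.092×10^-5 / 0.0550 = 8242 N·m.
ω = 2π·65.6/60 = 6.870 rad/s, so P_max = T_max·ω = 5.662×10^4 W.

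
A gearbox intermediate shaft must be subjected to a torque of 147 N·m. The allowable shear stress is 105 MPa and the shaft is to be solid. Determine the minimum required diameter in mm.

For a solid shaft τ_max = 16T/(πd³), so d = (16T/(π τ_allow))^(1/3) = (16·147.0/(π·1.05×10^8))^(1/3) = 0.01925 m.

19.2 mm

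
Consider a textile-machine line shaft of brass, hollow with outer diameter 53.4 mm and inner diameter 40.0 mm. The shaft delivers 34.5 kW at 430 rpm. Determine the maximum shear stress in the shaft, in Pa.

ω = 2π·430/60 = 45.03 rad/s, so T = P/ω = 34.5×10³ / 45.03 = 766.2 N·m.
J = π(d_o⁴ − d_i⁴)/32 = π(0.0534⁴ − 0.0400⁴)/32 = 5.470×10^-7 m⁴.
τ_max = T·r/J = 766.2 × 0.0267 / 5.470×10^-7 = 3.740×10^7 Pa.

3.74e7 Pa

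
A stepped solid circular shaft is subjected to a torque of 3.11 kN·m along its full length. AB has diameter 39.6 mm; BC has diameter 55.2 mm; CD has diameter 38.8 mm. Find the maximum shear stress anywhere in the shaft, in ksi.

39.3 ksi

Under the same torque, τ_max = 16T/(πd³) is largest where d is smallest — segment CD (d = 38.8 mm).
τ_max = 16·3110/(π·(0.0388)³) = 2.712×10^8 Pa.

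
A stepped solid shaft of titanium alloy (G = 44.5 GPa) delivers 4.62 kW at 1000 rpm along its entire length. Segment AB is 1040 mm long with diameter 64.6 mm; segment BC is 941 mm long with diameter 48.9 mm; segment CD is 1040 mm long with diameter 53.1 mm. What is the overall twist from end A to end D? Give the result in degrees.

0.205°

ω = 2π·1000/60 = 104.7 rad/s, so T = P/ω = 4.62×10³ / 104.7 = 44.12 N·m.
J_AB = π(0.0646)⁴/32 = 1.71×10^-6 m⁴; J_BC = π(0.0489)⁴/32 = 5.61×10^-7 m⁴; J_CD = π(0.0531)⁴/32 = 7.81×10^-7 m⁴.
θ = (T/G)·Σ L_i/J_i = (44.12/44.5×10⁹)·(1.04/1.71×10^-6 + 0.941/5.61×10^-7 + 1.04/7.81×10^-7) = 3.586×10^-3 rad.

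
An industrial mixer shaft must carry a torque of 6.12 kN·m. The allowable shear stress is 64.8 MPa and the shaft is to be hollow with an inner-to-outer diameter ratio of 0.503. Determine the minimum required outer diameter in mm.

80.1 mm

For a hollow shaft with d_i/d_o = 0.503: τ_max = 16T/(π d_o³ (1−k⁴)), so d_o = [16T/(π τ_allow (1−k⁴))]^(1/3) = [16·6120/(π·6.48×10^7·0.9360)]^(1/3) = 0.08010 m.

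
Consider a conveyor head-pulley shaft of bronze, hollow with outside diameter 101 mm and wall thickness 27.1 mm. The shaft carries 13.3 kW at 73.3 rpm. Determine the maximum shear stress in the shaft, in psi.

ω = 2π·73.3/60 = 7.676 rad/s, so T = P/ω = 13.3×10³ / 7.676 = 1733 N·m.
J = π(d_o⁴ − d_i⁴)/32 = π(0.101⁴ − 0.0468⁴)/32 = 9.745×10^-6 m⁴.
τ_max = T·r/J = 1733 × 0.0505 / 9.745×10^-6 = 8.979×10^6 Pa.

1300 psi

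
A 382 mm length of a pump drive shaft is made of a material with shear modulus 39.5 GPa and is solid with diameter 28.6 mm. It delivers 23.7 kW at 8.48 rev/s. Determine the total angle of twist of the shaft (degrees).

ω = 2π·8.48 = 53.28 rad/s, so T = P/ω = 23.7×10³ / 53.28 = 444.8 N·m.
J = πd⁴/32 = π(0.0286)⁴/32 = 6.568×10^-8 m⁴.
θ = T·L/(G·J) = 444.8 × 0.382 / (39.5×10⁹ × 6.568×10^-8) = 0.06549 rad.

3.75°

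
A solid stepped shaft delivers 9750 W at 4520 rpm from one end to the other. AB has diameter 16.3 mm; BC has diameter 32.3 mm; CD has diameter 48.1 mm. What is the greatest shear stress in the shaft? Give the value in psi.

ω = 2π·4520/60 = 473.3 rad/s, so T = P/ω = 9750 / 473.3 = 20.60 N·m.
Under the same torque, τ_max = 16T/(πd³) is largest where d is smallest — segment AB (d = 16.3 mm).
τ_max = 16·20.60/(π·(0.0163)³) = 2.422×10^7 Pa.

3510 psi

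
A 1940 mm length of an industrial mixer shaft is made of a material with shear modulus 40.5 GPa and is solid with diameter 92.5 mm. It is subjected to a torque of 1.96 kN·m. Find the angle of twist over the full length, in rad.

0.0131 rad

J = πd⁴/32 = π(0.0925)⁴/32 = 7.187×10^-6 m⁴.
θ = T·L/(G·J) = 1960 × 1.94 / (40.5×10⁹ × 7.187×10^-6) = 0.01306 rad.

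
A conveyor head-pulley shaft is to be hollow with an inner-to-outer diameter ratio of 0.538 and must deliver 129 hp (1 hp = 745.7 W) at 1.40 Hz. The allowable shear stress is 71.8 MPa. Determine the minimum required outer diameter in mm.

94.6 mm

ω = 2π·1.40 = 8.796 rad/s, so T = P/ω = 129×745.7 / 8.796 = 10940 N·m.
For a hollow shaft with d_i/d_o = 0.538: τ_max = 16T/(π d_o³ (1−k⁴)), so d_o = [16T/(π τ_allow (1−k⁴))]^(1/3) = [16·10940/(π·7.18×10^7·0.9162)]^(1/3) = 0.09460 m.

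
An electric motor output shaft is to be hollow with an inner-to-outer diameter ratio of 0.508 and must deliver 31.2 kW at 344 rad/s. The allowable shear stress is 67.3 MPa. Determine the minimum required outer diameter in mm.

ω = 344 rad/s, so T = P/ω = 31.2×10³ / 344.0 = 90.70 N·m.
For a hollow shaft with d_i/d_o = 0.508: τ_max = 16T/(π d_o³ (1−k⁴)), so d_o = [16T/(π τ_allow (1−k⁴))]^(1/3) = [16·90.70/(π·6.73×10^7·0.9334)]^(1/3) = 0.01945 m.

19.4 mm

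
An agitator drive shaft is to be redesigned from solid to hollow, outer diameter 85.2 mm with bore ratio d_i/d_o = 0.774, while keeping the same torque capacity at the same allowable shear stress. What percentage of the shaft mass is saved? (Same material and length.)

Equal τ_max and T ⇒ the solid shaft needs d_s³ = d_o³(1−k⁴), so d_s = 85.2·(1−0.774⁴)^(1/3) = 73.47 mm.
Area ratio A_h/A_s = d_o²(1−k²)/d_s² = (1−k²)/(1−k⁴)^(2/3) = 0.5392.
Mass saving = 1 − 0.5392 = 46.1 %.

46.1 %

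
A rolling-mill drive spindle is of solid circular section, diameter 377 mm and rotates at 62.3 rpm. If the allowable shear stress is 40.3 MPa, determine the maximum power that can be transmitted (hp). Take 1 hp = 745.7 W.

3710 hp

J = πd⁴/32 = π(0.377)⁴/32 = 1.983×10^-3 m⁴.
T_max = τ_allow·J/r = 4.03×10^7 × 1.983×10^-3 / 0.189 = 424000 N·m.
ω = 2π·62.3/60 = 6.524 rad/s, so P_max = T_max·ω = 2.766×10^6 W.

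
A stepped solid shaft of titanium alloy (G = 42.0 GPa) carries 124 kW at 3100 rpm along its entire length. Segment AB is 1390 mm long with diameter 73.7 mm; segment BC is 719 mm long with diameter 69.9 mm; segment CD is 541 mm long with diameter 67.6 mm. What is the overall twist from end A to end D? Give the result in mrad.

ω = 2π·3100/60 = 324.6 rad/s, so T = P/ω = 124×10³ / 324.6 = 382.0 N·m.
J_AB = π(0.0737)⁴/32 = 2.90×10^-6 m⁴; J_BC = π(0.0699)⁴/32 = 2.34×10^-6 m⁴; J_CD = π(0.0676)⁴/32 = 2.05×10^-6 m⁴.
θ = (T/G)·Σ L_i/J_i = (382.0/42.0×10⁹)·(1.39/2.90×10^-6 + 0.719/2.34×10^-6 + 0.541/2.05×10^-6) = 9.554×10^-3 rad.

9.55 mrad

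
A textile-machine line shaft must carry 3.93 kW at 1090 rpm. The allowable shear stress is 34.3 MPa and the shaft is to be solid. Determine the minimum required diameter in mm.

ω = 2π·1090/60 = 114.1 rad/s, so T = P/ω = 3.93×10³ / 114.1 = 34.43 N·m.
For a solid shaft τ_max = 16T/(πd³), so d = (16T/(π τ_allow))^(1/3) = (16·34.43/(π·3.43×10^7))^(1/3) = 0.01723 m.

17.2 mm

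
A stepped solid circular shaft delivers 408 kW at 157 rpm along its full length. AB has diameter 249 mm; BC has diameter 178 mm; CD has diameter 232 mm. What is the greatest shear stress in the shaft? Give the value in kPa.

ω = 2π·157/60 = 16.44 rad/s, so T = P/ω = 408×10³ / 16.44 = 24820 N·m.
Under the same torque, τ_max = 16T/(πd³) is largest where d is smallest — segment BC (d = 178 mm).
τ_max = 16·24820/(π·(0.178)³) = 2.241×10^7 Pa.

22400 kPa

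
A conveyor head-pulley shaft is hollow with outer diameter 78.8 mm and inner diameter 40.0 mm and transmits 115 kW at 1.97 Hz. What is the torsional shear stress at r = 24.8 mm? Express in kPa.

ω = 2π·1.97 = 12.38 rad/s, so T = P/ω = 115×10³ / 12.38 = 9291 N·m.
J = π(d_o⁴ − d_i⁴)/32 = π(0.0788⁴ − 0.0400⁴)/32 = 3.534×10^-6 m⁴.
Shear stress varies linearly with radius: τ = T·r/J = 9291 × 0.0248 / 3.534×10^-6 = 6.520×10^7 Pa.

65200 kPa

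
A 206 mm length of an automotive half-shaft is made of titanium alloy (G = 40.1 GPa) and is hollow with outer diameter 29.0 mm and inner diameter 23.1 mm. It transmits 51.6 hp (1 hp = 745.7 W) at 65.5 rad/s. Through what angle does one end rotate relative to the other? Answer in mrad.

ω = 65.5 rad/s, so T = P/ω = 51.6×745.7 / 65.50 = 587.5 N·m.
J = π(d_o⁴ − d_i⁴)/32 = π(0.0290⁴ − 0.0231⁴)/32 = 4.148×10^-8 m⁴.
θ = T·L/(G·J) = 587.5 × 0.206 / (40.1×10⁹ × 4.148×10^-8) = 0.07275 rad.

72.7 mrad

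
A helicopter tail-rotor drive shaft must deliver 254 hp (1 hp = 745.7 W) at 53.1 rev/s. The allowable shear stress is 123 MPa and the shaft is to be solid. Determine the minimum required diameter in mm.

28.6 mm

ω = 2π·53.1 = 333.6 rad/s, so T = P/ω = 254×745.7 / 333.6 = 567.7 N·m.
For a solid shaft τ_max = 16T/(πd³), so d = (16T/(π τ_allow))^(1/3) = (16·567.7/(π·1.23×10^8))^(1/3) = 0.02865 m.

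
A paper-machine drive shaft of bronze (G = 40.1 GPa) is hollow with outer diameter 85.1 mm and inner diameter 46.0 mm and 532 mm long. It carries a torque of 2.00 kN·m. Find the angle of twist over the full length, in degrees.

J = π(d_o⁴ − d_i⁴)/32 = π(0.0851⁴ − 0.0460⁴)/32 = 4.709×10^-6 m⁴.
θ = T·L/(G·J) = 2000 × 0.532 / (40.1×10⁹ × 4.709×10^-6) = 5.634×10^-3 rad.

0.323°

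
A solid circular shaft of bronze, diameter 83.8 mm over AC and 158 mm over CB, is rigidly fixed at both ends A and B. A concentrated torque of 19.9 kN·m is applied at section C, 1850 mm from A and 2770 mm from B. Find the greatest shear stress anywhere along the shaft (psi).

Compatibility: T_A·a/J_AC = T_B·b/J_CB with T_A + T_B = T₀.
J_AC = 4.84×10^-6 m⁴, J_CB = 6.12×10^-5 m⁴, so T_A = T₀·(J_AC/a)/((J_AC/a)+(J_CB/b)) = 2108 N·m, T_B = 17790 N·m.
τ in each portion: τ_AC = 1.82×10^7 Pa, τ_CB = 2.30×10^7 Pa; maximum is in CB.
τ_max = T_CB·r/J = 17790·0.0790/6.12×10^-5 = 2.297×10^7 Pa.

3330 psi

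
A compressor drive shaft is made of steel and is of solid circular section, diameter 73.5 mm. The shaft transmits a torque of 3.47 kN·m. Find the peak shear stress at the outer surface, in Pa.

J = πd⁴/32 = π(0.0735)⁴/32 = 2.865×10^-6 m⁴.
τ_max = T·r/J = 3470 × 0.0367 / 2.865×10^-6 = 4.451×10^7 Pa.

4.45e7 Pa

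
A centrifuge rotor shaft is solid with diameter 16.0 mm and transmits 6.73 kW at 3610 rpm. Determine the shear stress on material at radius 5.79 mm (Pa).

1.60e7 Pa

ω = 2π·3610/60 = 378.0 rad/s, so T = P/ω = 6.73×10³ / 378.0 = 17.80 N·m.
J = πd⁴/32 = π(0.0160)⁴/32 = 6.434×10^-9 m⁴.
Shear stress varies linearly with radius: τ = T·r/J = 17.80 × 0.00579 / 6.434×10^-9 = 1.602×10^7 Pa.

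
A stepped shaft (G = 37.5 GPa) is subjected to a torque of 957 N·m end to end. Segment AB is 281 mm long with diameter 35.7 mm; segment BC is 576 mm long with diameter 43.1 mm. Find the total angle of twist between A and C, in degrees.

J_AB = π(0.0357)⁴/32 = 1.59×10^-7 m⁴; J_BC = π(0.0431)⁴/32 = 3.39×10^-7 m⁴.
θ = (T/G)·Σ L_i/J_i = (957.0/37.5×10⁹)·(0.281/1.59×10^-7 + 0.576/3.39×10^-7) = 0.08836 rad.

5.06°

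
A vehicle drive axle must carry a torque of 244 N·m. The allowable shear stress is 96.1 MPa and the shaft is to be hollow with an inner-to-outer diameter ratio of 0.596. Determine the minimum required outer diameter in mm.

24.6 mm

For a hollow shaft with d_i/d_o = 0.596: τ_max = 16T/(π d_o³ (1−k⁴)), so d_o = [16T/(π τ_allow (1−k⁴))]^(1/3) = [16·244.0/(π·9.61×10^7·0.8738)]^(1/3) = 0.02455 m.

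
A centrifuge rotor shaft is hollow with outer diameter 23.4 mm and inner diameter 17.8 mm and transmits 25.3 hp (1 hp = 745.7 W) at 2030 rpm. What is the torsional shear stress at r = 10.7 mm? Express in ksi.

ω = 2π·2030/60 = 212.6 rad/s, so T = P/ω = 25.3×745.7 / 212.6 = 88.75 N·m.
J = π(d_o⁴ − d_i⁴)/32 = π(0.0234⁴ − 0.0178⁴)/32 = 1.958×10^-8 m⁴.
Shear stress varies linearly with radius: τ = T·r/J = 88.75 × 0.0107 / 1.958×10^-8 = 4.850×10^7 Pa.

7.03 ksi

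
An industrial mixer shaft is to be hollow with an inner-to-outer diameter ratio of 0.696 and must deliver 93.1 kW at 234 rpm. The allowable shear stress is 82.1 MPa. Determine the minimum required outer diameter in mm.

67.5 mm

ω = 2π·234/60 = 24.50 rad/s, so T = P/ω = 93.1×10³ / 24.50 = 3799 N·m.
For a hollow shaft with d_i/d_o = 0.696: τ_max = 16T/(π d_o³ (1−k⁴)), so d_o = [16T/(π τ_allow (1−k⁴))]^(1/3) = [16·3799/(π·8.21×10^7·0.7653)]^(1/3) = 0.06753 m.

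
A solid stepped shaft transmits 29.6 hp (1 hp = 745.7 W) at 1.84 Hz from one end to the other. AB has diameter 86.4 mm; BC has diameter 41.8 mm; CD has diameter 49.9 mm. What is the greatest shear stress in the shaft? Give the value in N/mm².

ω = 2π·1.84 = 11.56 rad/s, so T = P/ω = 29.6×745.7 / 11.56 = 1909 N·m.
Under the same torque, τ_max = 16T/(πd³) is largest where d is smallest — segment BC (d = 41.8 mm).
τ_max = 16·1909/(π·(0.0418)³) = 1.331×10^8 Pa.

133 N/mm²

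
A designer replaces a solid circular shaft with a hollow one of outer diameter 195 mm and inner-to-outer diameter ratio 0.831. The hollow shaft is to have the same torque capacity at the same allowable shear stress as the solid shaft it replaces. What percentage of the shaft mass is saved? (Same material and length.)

Equal τ_max and T ⇒ the solid shaft needs d_s³ = d_o³(1−k⁴), so d_s = 195·(1−0.831⁴)^(1/3) = 157.1 mm.
Area ratio A_h/A_s = d_o²(1−k²)/d_s² = (1−k²)/(1−k⁴)^(2/3) = 0.4766.
Mass saving = 1 − 0.4766 = 52.3 %.

52.3 %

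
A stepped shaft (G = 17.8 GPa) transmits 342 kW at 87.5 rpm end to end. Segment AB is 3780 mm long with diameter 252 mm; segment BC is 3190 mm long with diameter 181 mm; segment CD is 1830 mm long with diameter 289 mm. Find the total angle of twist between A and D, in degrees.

5.11°

ω = 2π·87.5/60 = 9.163 rad/s, so T = P/ω = 342×10³ / 9.163 = 37320 N·m.
J_AB = π(0.252)⁴/32 = 3.96×10^-4 m⁴; J_BC = π(0.181)⁴/32 = 1.05×10^-4 m⁴; J_CD = π(0.289)⁴/32 = 6.85×10^-4 m⁴.
θ = (T/G)·Σ L_i/J_i = (37320/17.8×10⁹)·(3.78/3.96×10^-4 + 3.19/1.05×10^-4 + 1.83/6.85×10^-4) = 0.08910 rad.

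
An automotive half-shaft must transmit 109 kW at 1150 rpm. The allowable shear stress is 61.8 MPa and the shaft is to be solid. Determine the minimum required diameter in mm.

ω = 2π·1150/60 = 120.4 rad/s, so T = P/ω = 109×10³ / 120.4 = 905.1 N·m.
For a solid shaft τ_max = 16T/(πd³), so d = (16T/(π τ_allow))^(1/3) = (16·905.1/(π·6.18×10^7))^(1/3) = 0.04209 m.

42.1 mm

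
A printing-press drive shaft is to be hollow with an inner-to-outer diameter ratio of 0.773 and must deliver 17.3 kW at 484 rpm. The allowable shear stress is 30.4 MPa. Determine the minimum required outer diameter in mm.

ω = 2π·484/60 = 50.68 rad/s, so T = P/ω = 17.3×10³ / 50.68 = 341.3 N·m.
For a hollow shaft with d_i/d_o = 0.773: τ_max = 16T/(π d_o³ (1−k⁴)), so d_o = [16T/(π τ_allow (1−k⁴))]^(1/3) = [16·341.3/(π·3.04×10^7·0.6430)]^(1/3) = 0.04464 m.

44.6 mm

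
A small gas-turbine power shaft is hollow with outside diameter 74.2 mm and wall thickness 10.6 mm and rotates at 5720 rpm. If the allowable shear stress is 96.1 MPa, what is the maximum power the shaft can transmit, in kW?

3420 kW

J = π(d_o⁴ − d_i⁴)/32 = π(0.0742⁴ − 0.0530⁴)/32 = 2.201×10^-6 m⁴.
T_max = τ_allow·J/r = 9.61×10^7 × 2.201×10^-6 / 0.0371 = 5702 N·m.
ω = 2π·5720/60 = 599.0 rad/s, so P_max = T_max·ω = 3.415×10^6 W.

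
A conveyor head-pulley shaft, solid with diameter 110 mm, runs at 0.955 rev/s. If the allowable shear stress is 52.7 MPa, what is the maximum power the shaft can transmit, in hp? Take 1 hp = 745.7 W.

J = πd⁴/32 = π(0.110)⁴/32 = 1.437×10^-5 m⁴.
T_max = τ_allow·J/r = 5.27×10^7 × 1.437×10^-5 / 0.0550 = 13770 N·m.
ω = 2π·0.955 = 6.000 rad/s, so P_max = T_max·ω = 8.264×10^4 W.

111 hp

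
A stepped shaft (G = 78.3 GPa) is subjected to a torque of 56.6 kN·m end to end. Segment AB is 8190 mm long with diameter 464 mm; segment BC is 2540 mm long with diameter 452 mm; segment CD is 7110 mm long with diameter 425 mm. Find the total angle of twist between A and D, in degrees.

0.192°

J_AB = π(0.464)⁴/32 = 4.55×10^-3 m⁴; J_BC = π(0.452)⁴/32 = 4.10×10^-3 m⁴; J_CD = π(0.425)⁴/32 = 3.20×10^-3 m⁴.
θ = (T/G)·Σ L_i/J_i = (56600/78.3×10⁹)·(8.19/4.55×10^-3 + 2.54/4.10×10^-3 + 7.11/3.20×10^-3) = 3.354×10^-3 rad.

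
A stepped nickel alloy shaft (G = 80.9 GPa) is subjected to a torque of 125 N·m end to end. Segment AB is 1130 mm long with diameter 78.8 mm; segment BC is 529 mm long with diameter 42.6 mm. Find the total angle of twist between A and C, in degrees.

0.171°

J_AB = π(0.0788)⁴/32 = 3.79×10^-6 m⁴; J_BC = π(0.0426)⁴/32 = 3.23×10^-7 m⁴.
θ = (T/G)·Σ L_i/J_i = (125.0/80.9×10⁹)·(1.13/3.79×10^-6 + 0.529/3.23×10^-7) = 2.989×10^-3 rad.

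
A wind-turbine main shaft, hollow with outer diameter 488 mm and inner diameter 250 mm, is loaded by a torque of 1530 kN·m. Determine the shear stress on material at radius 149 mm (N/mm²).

44.0 N/mm²

J = π(d_o⁴ − d_i⁴)/32 = π(0.488⁴ − 0.250⁴)/32 = 5.184×10^-3 m⁴.
Shear stress varies linearly with radius: τ = T·r/J = 1.530e6 × 0.149 / 5.184×10^-3 = 4.397×10^7 Pa.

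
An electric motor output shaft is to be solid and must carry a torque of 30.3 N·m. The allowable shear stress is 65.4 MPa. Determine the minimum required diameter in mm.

For a solid shaft τ_max = 16T/(πd³), so d = (16T/(π τ_allow))^(1/3) = (16·30.30/(π·6.54×10^7))^(1/3) = 0.01331 m.

13.3 mm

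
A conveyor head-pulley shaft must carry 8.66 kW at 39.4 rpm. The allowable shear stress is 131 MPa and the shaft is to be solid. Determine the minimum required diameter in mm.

43.4 mm

ω = 2π·39.4/60 = 4.126 rad/s, so T = P/ω = 8.66×10³ / 4.126 = 2099 N·m.
For a solid shaft τ_max = 16T/(πd³), so d = (16T/(π τ_allow))^(1/3) = (16·2099/(π·1.31×10^8))^(1/3) = 0.04337 m.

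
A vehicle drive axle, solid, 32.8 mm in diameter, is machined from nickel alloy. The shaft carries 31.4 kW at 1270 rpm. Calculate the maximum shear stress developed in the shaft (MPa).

ω = 2π·1270/60 = 133.0 rad/s, so T = P/ω = 31.4×10³ / 133.0 = 236.1 N·m.
J = πd⁴/32 = π(0.0328)⁴/32 = 1.136×10^-7 m⁴.
τ_max = T·r/J = 236.1 × 0.0164 / 1.136×10^-7 = 3.408×10^7 Pa.

34.1 MPa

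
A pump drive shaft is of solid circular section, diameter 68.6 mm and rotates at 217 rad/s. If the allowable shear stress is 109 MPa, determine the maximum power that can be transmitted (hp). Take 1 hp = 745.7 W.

2010 hp

J = πd⁴/32 = π(0.0686)⁴/32 = 2.174×10^-6 m⁴.
T_max = τ_allow·J/r = 1.09×10^8 × 2.174×10^-6 / 0.0343 = 6909 N·m.
ω = 217 rad/s, so P_max = T_max·ω = 1.499×10^6 W.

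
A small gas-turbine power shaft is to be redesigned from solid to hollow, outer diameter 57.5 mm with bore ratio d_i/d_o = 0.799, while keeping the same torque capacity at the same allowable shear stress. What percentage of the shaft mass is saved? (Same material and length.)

Equal τ_max and T ⇒ the solid shaft needs d_s³ = d_o³(1−k⁴), so d_s = 57.5·(1−0.799⁴)^(1/3) = 48.29 mm.
Area ratio A_h/A_s = d_o²(1−k²)/d_s² = (1−k²)/(1−k⁴)^(2/3) = 0.5126.
Mass saving = 1 − 0.5126 = 48.7 %.

48.7 %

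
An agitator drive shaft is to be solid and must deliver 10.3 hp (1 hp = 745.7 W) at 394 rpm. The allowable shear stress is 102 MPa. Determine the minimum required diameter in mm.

ω = 2π·394/60 = 41.26 rad/s, so T = P/ω = 10.3×745.7 / 41.26 = 186.2 N·m.
For a solid shaft τ_max = 16T/(πd³), so d = (16T/(π τ_allow))^(1/3) = (16·186.2/(π·1.02×10^8))^(1/3) = 0.02103 m.

21.0 mm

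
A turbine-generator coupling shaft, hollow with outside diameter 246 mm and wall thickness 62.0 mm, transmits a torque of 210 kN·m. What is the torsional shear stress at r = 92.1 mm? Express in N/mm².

J = π(d_o⁴ − d_i⁴)/32 = π(0.246⁴ − 0.122⁴)/32 = 3.378×10^-4 m⁴.
Shear stress varies linearly with radius: τ = T·r/J = 210000 × 0.0921 / 3.378×10^-4 = 5.726×10^7 Pa.

57.3 N/mm²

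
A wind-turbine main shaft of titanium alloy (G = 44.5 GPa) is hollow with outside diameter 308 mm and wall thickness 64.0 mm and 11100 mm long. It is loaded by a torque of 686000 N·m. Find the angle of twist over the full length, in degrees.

12.6°

J = π(d_o⁴ − d_i⁴)/32 = π(0.308⁴ − 0.180⁴)/32 = 7.804×10^-4 m⁴.
θ = T·L/(G·J) = 686000 × 11.1 / (44.5×10⁹ × 7.804×10^-4) = 0.2193 rad.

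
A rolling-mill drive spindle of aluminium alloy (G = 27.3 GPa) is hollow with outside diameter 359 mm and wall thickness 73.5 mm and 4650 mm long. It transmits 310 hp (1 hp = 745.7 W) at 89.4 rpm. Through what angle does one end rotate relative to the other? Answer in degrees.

ω = 2π·89.4/60 = 9.362 rad/s, so T = P/ω = 310×745.7 / 9.362 = 24690 N·m.
J = π(d_o⁴ − d_i⁴)/32 = π(0.359⁴ − 0.212⁴)/32 = 1.432×10^-3 m⁴.
θ = T·L/(G·J) = 24690 × 4.65 / (27.3×10⁹ × 1.432×10^-3) = 2.936×10^-3 rad.

0.168°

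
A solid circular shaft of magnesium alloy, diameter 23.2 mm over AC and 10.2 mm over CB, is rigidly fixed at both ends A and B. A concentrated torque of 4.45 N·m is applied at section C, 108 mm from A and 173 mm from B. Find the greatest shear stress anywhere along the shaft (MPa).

Compatibility: T_A·a/J_AC = T_B·b/J_CB with T_A + T_B = T₀.
J_AC = 2.84×10^-8 m⁴, J_CB = 1.06×10^-9 m⁴, so T_A = T₀·(J_AC/a)/((J_AC/a)+(J_CB/b)) = 4.349 N·m, T_B = 0.1014 N·m.
τ in each portion: τ_AC = 1.77×10^6 Pa, τ_CB = 4.87×10^5 Pa; maximum is in AC.
τ_max = T_AC·r/J = 4.349·0.0116/2.84×10^-8 = 1.774×10^6 Pa.

1.77 MPa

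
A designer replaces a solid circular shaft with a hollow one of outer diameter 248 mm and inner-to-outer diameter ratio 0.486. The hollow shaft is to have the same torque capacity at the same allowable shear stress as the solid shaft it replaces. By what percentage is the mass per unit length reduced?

Equal τ_max and T ⇒ the solid shaft needs d_s³ = d_o³(1−k⁴), so d_s = 248·(1−0.486⁴)^(1/3) = 243.3 mm.
Area ratio A_h/A_s = d_o²(1−k²)/d_s² = (1−k²)/(1−k⁴)^(2/3) = 0.7936.
Mass saving = 1 − 0.7936 = 20.6 %.

20.6 %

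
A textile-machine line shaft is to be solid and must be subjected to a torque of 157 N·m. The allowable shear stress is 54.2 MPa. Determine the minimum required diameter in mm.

For a solid shaft τ_max = 16T/(πd³), so d = (16T/(π τ_allow))^(1/3) = (16·157.0/(π·5.42×10^7))^(1/3) = 0.02453 m.

24.5 mm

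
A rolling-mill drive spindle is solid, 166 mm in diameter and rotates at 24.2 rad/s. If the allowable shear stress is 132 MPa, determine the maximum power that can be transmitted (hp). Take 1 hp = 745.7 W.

3850 hp

J = πd⁴/32 = π(0.166)⁴/32 = 7.455×10^-5 m⁴.
T_max = τ_allow·J/r = 1.32×10^8 × 7.455×10^-5 / 0.0830 = 118600 N·m.
ω = 24.2 rad/s, so P_max = T_max·ω = 2.869×10^6 W.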